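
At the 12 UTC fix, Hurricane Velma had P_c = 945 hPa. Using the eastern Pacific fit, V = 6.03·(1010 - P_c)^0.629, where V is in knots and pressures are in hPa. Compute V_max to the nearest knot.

ΔP = 1010 − 945 = 65 hPa.
65^0.629 ≈ 13.814.
V ≈ 6.03 × 13.814 ≈ 83.3 kt.

83 kt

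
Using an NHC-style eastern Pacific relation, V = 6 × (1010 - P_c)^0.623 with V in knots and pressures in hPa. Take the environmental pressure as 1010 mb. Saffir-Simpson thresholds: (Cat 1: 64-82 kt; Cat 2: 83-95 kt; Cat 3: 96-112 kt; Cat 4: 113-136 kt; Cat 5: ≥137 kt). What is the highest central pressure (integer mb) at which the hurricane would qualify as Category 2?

942 mb

Category 2 begins at V = 83 kt.
Required ΔP = (83/6)^(1/0.623) = 13.833^1.605 ≈ 67.82 mb.
P_c ≤ 1010 − 67.82 = 942.18, so the highest integer P_c is 942 mb.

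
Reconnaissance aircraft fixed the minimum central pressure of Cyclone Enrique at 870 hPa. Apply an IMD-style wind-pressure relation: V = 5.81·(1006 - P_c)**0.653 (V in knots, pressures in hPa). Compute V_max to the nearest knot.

144 kt

ΔP = 1006 − 870 = 136 hPa.
136^0.653 ≈ 24.729.
V ≈ 5.81 × 24.729 ≈ 143.7 kt.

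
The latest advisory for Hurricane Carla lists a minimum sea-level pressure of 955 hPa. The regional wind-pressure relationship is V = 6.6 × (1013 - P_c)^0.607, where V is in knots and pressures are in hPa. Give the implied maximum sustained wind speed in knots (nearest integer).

78 kt

ΔP = 1013 − 955 = 58 hPa.
58^0.607 ≈ 11.760.
V ≈ 6.6 × 11.760 ≈ 77.6 kt.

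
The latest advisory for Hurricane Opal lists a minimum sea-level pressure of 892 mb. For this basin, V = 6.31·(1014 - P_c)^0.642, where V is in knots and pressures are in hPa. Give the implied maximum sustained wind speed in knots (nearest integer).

138 kt

ΔP = 1014 − 892 = 122 mb.
122^0.642 ≈ 21.850.
V ≈ 6.31 × 21.850 ≈ 137.9 kt.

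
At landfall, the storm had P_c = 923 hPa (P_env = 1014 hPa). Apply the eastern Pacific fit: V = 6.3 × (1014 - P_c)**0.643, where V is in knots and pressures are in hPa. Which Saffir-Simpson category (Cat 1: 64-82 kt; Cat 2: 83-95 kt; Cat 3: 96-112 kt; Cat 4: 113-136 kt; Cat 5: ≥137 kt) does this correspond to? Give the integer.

ΔP = 1014 − 923 = 91 hPa.
V ≈ 6.3 × 91^0.643 = 6.3 × 18.18 ≈ 115 kt.
115 kt falls in the Category 4 band.

4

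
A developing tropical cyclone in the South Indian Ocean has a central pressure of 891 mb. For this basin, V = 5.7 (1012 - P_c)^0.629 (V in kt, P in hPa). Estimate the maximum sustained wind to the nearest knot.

ΔP = 1012 − 891 = 121 mb.
121^0.629 ≈ 20.421.
V ≈ 5.7 × 20.421 ≈ 116.4 kt.

116 kt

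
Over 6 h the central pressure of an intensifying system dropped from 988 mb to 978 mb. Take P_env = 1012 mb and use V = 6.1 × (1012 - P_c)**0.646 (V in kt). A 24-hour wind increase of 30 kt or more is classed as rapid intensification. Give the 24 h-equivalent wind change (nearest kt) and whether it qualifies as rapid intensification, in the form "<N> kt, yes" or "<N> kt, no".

V₁: ΔP = 24, V ≈ 6.1 × 24^0.646 ≈ 47.53 kt.
V₂: ΔP = 34, V ≈ 6.1 × 34^0.646 ≈ 59.52 kt.
ΔV over 6 h = 11.99 kt → 24 h equivalent = 11.99 × 24/6 ≈ 47.96 kt.
48 kt ≥ 30 kt ⇒ rapid intensification.

48 kt, yes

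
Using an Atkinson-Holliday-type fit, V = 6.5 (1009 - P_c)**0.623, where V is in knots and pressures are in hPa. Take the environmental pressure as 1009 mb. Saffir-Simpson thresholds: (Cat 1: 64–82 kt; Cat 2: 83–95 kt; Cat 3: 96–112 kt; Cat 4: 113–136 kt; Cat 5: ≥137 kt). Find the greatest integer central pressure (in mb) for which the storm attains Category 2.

Category 2 begins at V = 83 kt.
Required ΔP = (83/6.5)^(1/0.623) = 12.769^1.605 ≈ 59.64 mb.
P_c ≤ 1009 − 59.64 = 949.36, so the highest integer P_c is 949 mb.

949 mb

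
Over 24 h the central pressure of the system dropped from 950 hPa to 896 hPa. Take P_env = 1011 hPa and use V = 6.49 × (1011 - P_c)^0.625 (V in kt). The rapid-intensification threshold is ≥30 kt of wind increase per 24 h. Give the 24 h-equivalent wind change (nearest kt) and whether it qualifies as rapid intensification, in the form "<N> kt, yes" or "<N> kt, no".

V₁: ΔP = 61, V ≈ 6.49 × 61^0.625 ≈ 84.74 kt.
V₂: ΔP = 115, V ≈ 6.49 × 115^0.625 ≈ 125.94 kt.
ΔV over 24 h = 41.20 kt → 24 h equivalent = 41.20 × 24/24 ≈ 41.20 kt.
41 kt ≥ 30 kt ⇒ rapid intensification.

41 kt, yes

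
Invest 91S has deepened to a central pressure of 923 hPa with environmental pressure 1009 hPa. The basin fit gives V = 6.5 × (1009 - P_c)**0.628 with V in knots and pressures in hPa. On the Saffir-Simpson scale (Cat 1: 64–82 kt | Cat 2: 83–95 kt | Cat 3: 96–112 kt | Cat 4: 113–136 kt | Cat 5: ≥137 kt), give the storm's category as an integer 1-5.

ΔP = 1009 − 923 = 86 hPa.
V ≈ 6.5 × 86^0.628 = 6.5 × 16.40 ≈ 107 kt.
107 kt falls in the Category 3 band.

3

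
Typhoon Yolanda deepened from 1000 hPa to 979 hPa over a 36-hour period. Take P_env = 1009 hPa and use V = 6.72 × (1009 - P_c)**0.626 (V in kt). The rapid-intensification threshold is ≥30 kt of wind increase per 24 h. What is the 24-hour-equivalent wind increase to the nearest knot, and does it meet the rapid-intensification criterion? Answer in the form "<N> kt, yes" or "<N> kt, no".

20 kt, no

V₁: ΔP = 9, V ≈ 6.72 × 9^0.626 ≈ 26.59 kt.
V₂: ΔP = 30, V ≈ 6.72 × 30^0.626 ≈ 56.50 kt.
ΔV over 36 h = 29.91 kt → 24 h equivalent = 29.91 × 24/36 ≈ 19.94 kt.
20 kt < 30 kt ⇒ not rapid intensification.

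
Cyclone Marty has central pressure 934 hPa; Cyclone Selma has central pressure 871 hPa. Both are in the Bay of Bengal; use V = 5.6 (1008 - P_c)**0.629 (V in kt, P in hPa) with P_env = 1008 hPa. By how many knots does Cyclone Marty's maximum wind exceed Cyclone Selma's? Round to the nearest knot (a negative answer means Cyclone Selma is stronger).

Cyclone Marty: ΔP = 74; V ≈ 5.6 × 74^0.629 ≈ 83.93 kt.
Cyclone Selma: ΔP = 137; V ≈ 5.6 × 137^0.629 ≈ 123.65 kt.
Difference ≈ 83.93 − 123.65 = -39.72 → -40 kt.

-40 kt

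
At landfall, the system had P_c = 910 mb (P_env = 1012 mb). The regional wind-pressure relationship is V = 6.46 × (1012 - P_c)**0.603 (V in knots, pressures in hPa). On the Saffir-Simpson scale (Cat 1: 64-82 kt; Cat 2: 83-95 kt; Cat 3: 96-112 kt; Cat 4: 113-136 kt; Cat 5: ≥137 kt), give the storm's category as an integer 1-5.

ΔP = 1012 − 910 = 102 mb.
V ≈ 6.46 × 102^0.603 = 6.46 × 16.26 ≈ 105 kt.
105 kt falls in the Category 3 band.

3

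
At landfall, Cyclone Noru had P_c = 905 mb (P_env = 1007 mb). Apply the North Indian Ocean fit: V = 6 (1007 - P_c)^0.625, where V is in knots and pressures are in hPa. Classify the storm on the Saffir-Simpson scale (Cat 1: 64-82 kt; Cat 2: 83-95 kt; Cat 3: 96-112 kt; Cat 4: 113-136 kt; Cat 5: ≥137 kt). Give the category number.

ΔP = 1007 − 905 = 102 mb.
V ≈ 6 × 102^0.625 = 6 × 18.00 ≈ 108 kt.
108 kt falls in the Category 3 band.

3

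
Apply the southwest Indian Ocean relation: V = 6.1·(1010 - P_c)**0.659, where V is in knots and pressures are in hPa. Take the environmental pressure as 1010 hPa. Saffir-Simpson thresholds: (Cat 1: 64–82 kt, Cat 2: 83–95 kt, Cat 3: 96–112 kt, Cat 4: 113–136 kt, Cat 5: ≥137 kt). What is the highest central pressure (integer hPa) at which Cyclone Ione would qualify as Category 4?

Category 4 begins at V = 113 kt.
Required ΔP = (113/6.1)^(1/0.659) = 18.525^1.517 ≈ 83.90 hPa.
P_c ≤ 1010 − 83.90 = 926.10, so the highest integer P_c is 926 hPa.

926 hPa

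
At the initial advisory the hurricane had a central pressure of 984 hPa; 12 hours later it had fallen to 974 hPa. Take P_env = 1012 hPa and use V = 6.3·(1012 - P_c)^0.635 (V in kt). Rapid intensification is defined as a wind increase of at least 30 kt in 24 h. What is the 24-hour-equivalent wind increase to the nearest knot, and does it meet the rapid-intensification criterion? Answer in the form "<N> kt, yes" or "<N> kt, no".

22 kt, no

V₁: ΔP = 28, V ≈ 6.3 × 28^0.635 ≈ 52.27 kt.
V₂: ΔP = 38, V ≈ 6.3 × 38^0.635 ≈ 63.46 kt.
ΔV over 12 h = 11.19 kt → 24 h equivalent = 11.19 × 24/12 ≈ 22.38 kt.
22 kt < 30 kt ⇒ not rapid intensification.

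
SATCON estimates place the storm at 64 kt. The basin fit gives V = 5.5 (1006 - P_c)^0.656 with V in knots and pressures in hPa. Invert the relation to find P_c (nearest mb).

ΔP = (V / 5.5)^(1/0.656) = (64/5.5)^1.524.
64/5.5 = 11.636; 11.636^1.524 ≈ 42.14 mb.
P_c = 1006 − 42.14 = 963.86 ≈ 964 mb.

964 mb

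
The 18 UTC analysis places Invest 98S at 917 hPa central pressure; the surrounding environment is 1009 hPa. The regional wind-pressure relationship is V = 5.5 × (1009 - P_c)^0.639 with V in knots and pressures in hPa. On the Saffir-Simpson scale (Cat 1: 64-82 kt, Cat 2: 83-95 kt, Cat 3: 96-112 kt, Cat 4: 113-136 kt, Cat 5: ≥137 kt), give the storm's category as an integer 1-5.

ΔP = 1009 − 917 = 92 hPa.
V ≈ 5.5 × 92^0.639 = 5.5 × 17.98 ≈ 99 kt.
99 kt falls in the Category 3 band.

3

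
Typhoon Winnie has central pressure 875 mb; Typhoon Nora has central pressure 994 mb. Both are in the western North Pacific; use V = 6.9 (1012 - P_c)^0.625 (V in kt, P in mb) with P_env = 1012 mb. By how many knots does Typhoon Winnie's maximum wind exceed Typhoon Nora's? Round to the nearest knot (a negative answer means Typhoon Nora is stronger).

Typhoon Winnie: ΔP = 137; V ≈ 6.9 × 137^0.625 ≈ 149.38 kt.
Typhoon Nora: ΔP = 18; V ≈ 6.9 × 18^0.625 ≈ 42.01 kt.
Difference ≈ 149.38 − 42.01 = 107.37 → 107 kt.

107 kt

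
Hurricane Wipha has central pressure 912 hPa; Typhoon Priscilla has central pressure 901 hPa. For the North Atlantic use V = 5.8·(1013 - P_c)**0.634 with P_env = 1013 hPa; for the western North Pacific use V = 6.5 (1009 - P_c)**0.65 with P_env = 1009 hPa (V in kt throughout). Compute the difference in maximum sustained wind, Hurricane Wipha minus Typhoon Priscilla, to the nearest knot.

-28 kt

Hurricane Wipha: ΔP = 101; V ≈ 5.8 × 101^0.634 ≈ 108.19 kt.
Typhoon Priscilla: ΔP = 108; V ≈ 6.5 × 108^0.65 ≈ 136.34 kt.
Difference ≈ 108.19 − 136.34 = -28.15 → -28 kt.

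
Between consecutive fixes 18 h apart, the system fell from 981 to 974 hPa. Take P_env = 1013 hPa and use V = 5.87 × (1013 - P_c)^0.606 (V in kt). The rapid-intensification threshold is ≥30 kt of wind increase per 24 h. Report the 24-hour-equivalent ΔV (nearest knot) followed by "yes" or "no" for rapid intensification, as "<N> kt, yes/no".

8 kt, no

V₁: ΔP = 32, V ≈ 5.87 × 32^0.606 ≈ 47.95 kt.
V₂: ΔP = 39, V ≈ 5.87 × 39^0.606 ≈ 54.05 kt.
ΔV over 18 h = 6.10 kt → 24 h equivalent = 6.10 × 24/18 ≈ 8.13 kt.
8 kt < 30 kt ⇒ not rapid intensification.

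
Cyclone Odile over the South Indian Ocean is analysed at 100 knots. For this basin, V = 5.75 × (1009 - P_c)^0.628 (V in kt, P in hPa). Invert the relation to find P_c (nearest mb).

ΔP = (V / 5.75)^(1/0.628) = (100/5.75)^1.592.
100/5.75 = 17.391; 17.391^1.592 ≈ 94.42 mb.
P_c = 1009 − 94.42 = 914.58 ≈ 915 mb.

915 mb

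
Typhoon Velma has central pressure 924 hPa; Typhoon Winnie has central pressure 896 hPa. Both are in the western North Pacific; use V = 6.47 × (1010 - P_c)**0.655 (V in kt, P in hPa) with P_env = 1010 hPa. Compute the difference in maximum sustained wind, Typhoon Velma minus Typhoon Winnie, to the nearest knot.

-24 kt

Typhoon Velma: ΔP = 86; V ≈ 6.47 × 86^0.655 ≈ 119.67 kt.
Typhoon Winnie: ΔP = 114; V ≈ 6.47 × 114^0.655 ≈ 143.94 kt.
Difference ≈ 119.67 − 143.94 = -24.27 → -24 kt.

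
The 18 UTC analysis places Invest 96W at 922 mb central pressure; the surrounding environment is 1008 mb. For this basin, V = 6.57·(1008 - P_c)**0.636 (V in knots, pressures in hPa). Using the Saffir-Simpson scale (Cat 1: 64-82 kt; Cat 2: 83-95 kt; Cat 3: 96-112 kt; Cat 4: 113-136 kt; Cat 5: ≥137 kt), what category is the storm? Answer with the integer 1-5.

ΔP = 1008 − 922 = 86 mb.
V ≈ 6.57 × 86^0.636 = 6.57 × 17.00 ≈ 112 kt.
112 kt falls in the Category 3 band.

3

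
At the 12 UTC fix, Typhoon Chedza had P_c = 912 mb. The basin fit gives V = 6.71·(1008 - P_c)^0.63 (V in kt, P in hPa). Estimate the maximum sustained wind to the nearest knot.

119 kt

ΔP = 1008 − 912 = 96 mb.
96^0.63 ≈ 17.735.
V ≈ 6.71 × 17.735 ≈ 119.0 kt.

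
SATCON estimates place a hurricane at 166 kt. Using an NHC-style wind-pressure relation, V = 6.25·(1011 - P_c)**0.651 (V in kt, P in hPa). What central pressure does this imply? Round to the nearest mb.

857 mb

ΔP = (V / 6.25)^(1/0.651) = (166/6.25)^1.536.
166/6.25 = 26.560; 26.560^1.536 ≈ 154.08 mb.
P_c = 1011 − 154.08 = 856.92 ≈ 857 mb.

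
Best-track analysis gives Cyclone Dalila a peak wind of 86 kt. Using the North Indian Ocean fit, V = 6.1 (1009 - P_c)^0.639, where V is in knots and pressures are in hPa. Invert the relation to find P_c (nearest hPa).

ΔP = (V / 6.1)^(1/0.639) = (86/6.1)^1.565.
86/6.1 = 14.098; 14.098^1.565 ≈ 62.86 hPa.
P_c = 1009 − 62.86 = 946.14 ≈ 946 hPa.

946 hPa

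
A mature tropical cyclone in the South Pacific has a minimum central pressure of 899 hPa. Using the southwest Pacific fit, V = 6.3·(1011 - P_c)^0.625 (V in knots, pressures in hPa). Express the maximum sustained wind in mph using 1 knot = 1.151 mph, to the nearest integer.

ΔP = 1011 − 899 = 112 hPa.
V ≈ 6.3 × 112^0.625 = 6.3 × 19.088 ≈ 120.255 kt.
120.255 × 1.151 ≈ 138.41 mph → 138 mph.

138 mph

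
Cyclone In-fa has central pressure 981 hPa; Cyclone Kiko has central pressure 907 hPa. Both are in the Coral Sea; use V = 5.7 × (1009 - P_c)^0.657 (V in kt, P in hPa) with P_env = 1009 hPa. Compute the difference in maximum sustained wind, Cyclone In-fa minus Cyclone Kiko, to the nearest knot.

Cyclone In-fa: ΔP = 28; V ≈ 5.7 × 28^0.657 ≈ 50.89 kt.
Cyclone Kiko: ΔP = 102; V ≈ 5.7 × 102^0.657 ≈ 118.99 kt.
Difference ≈ 50.89 − 118.99 = -68.10 → -68 kt.

-68 kt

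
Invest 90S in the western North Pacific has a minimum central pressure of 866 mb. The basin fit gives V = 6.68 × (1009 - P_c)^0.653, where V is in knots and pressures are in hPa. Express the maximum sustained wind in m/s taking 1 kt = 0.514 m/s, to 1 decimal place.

ΔP = 1009 − 866 = 143 mb.
V ≈ 6.68 × 143^0.653 = 6.68 × 25.553 ≈ 170.691 kt.
170.691 × 0.514 ≈ 87.74 m/s → 87.7 m/s.

87.7 m/s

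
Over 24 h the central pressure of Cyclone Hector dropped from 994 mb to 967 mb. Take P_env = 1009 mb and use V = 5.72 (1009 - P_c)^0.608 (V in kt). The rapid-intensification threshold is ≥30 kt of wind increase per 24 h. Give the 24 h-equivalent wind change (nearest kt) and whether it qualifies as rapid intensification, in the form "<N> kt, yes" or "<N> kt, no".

26 kt, no

V₁: ΔP = 15, V ≈ 5.72 × 15^0.608 ≈ 29.68 kt.
V₂: ΔP = 42, V ≈ 5.72 × 42^0.608 ≈ 55.50 kt.
ΔV over 24 h = 25.82 kt → 24 h equivalent = 25.82 × 24/24 ≈ 25.82 kt.
26 kt < 30 kt ⇒ not rapid intensification.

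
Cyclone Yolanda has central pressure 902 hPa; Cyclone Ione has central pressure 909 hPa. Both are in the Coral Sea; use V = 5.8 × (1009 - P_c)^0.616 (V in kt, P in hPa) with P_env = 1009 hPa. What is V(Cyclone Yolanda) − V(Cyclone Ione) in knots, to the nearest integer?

4 kt

Cyclone Yolanda: ΔP = 107; V ≈ 5.8 × 107^0.616 ≈ 103.16 kt.
Cyclone Ione: ΔP = 100; V ≈ 5.8 × 100^0.616 ≈ 98.95 kt.
Difference ≈ 103.16 − 98.95 = 4.21 → 4 kt.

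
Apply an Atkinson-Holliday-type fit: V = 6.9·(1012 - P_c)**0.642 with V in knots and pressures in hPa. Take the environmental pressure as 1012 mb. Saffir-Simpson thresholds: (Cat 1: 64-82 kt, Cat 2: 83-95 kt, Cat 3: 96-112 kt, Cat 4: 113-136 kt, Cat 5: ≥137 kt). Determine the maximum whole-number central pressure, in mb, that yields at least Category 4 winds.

Category 4 begins at V = 113 kt.
Required ΔP = (113/6.9)^(1/0.642) = 16.377^1.558 ≈ 77.86 mb.
P_c ≤ 1012 − 77.86 = 934.14, so the highest integer P_c is 934 mb.

934 mb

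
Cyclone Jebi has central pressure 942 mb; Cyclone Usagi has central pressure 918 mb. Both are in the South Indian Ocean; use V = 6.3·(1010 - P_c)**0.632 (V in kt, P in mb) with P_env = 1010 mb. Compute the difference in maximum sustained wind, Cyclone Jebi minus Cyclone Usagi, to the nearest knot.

Cyclone Jebi: ΔP = 68; V ≈ 6.3 × 68^0.632 ≈ 90.67 kt.
Cyclone Usagi: ΔP = 92; V ≈ 6.3 × 92^0.632 ≈ 109.76 kt.
Difference ≈ 90.67 − 109.76 = -19.09 → -19 kt.

-19 kt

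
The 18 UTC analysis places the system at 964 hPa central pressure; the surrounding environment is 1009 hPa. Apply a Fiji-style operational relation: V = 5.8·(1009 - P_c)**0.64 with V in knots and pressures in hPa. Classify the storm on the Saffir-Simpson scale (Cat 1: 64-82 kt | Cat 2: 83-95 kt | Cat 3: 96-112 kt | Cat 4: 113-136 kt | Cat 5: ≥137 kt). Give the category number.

ΔP = 1009 − 964 = 45 hPa.
V ≈ 5.8 × 45^0.64 = 5.8 × 11.43 ≈ 66 kt.
66 kt falls in the Category 1 band.

1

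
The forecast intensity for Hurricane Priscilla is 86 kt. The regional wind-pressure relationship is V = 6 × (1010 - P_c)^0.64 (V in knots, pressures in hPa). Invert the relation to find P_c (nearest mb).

ΔP = (V / 6)^(1/0.64) = (86/6)^1.562.
86/6 = 14.333; 14.333^1.562 ≈ 64.09 mb.
P_c = 1010 − 64.09 = 945.91 ≈ 946 mb.

946 mb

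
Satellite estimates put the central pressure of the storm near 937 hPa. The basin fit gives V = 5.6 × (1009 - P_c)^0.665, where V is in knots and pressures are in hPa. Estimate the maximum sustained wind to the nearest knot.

ΔP = 1009 − 937 = 72 hPa.
72^0.665 ≈ 17.184.
V ≈ 5.6 × 17.184 ≈ 96.2 kt.

96 kt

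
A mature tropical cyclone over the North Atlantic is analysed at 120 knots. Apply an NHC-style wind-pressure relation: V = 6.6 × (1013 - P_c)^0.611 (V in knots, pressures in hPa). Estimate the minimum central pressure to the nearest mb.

ΔP = (V / 6.6)^(1/0.611) = (120/6.6)^1.637.
120/6.6 = 18.182; 18.182^1.637 ≈ 115.24 mb.
P_c = 1013 − 115.24 = 897.76 ≈ 898 mb.

898 mb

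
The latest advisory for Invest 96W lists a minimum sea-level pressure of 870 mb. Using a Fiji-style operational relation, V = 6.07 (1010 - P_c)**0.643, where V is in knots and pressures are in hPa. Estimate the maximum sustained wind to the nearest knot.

146 kt

ΔP = 1010 − 870 = 140 mb.
140^0.643 ≈ 23.986.
V ≈ 6.07 × 23.986 ≈ 145.6 kt.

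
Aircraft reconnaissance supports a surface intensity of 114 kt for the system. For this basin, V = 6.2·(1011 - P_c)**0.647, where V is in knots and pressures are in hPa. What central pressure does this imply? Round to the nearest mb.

ΔP = (V / 6.2)^(1/0.647) = (114/6.2)^1.546.
114/6.2 = 18.387; 18.387^1.546 ≈ 90.04 mb.
P_c = 1011 − 90.04 = 920.96 ≈ 921 mb.

921 mb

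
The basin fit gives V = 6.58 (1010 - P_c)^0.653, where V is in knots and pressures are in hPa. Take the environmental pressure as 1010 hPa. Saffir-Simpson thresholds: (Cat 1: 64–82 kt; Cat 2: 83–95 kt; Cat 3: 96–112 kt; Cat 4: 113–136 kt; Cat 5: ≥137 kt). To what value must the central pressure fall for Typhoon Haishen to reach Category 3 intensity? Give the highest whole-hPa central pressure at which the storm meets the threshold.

949 hPa

Category 3 begins at V = 96 kt.
Required ΔP = (96/6.58)^(1/0.653) = 14.590^1.531 ≈ 60.62 hPa.
P_c ≤ 1010 − 60.62 = 949.38, so the highest integer P_c is 949 hPa.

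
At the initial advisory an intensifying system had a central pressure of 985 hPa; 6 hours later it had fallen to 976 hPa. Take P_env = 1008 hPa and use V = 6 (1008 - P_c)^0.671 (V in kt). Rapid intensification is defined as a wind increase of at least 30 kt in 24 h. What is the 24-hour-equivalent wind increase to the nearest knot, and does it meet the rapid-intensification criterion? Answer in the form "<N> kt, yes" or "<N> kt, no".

49 kt, yes

V₁: ΔP = 23, V ≈ 6 × 23^0.671 ≈ 49.19 kt.
V₂: ΔP = 32, V ≈ 6 × 32^0.671 ≈ 61.39 kt.
ΔV over 6 h = 12.20 kt → 24 h equivalent = 12.20 × 24/6 ≈ 48.80 kt.
49 kt ≥ 30 kt ⇒ rapid intensification.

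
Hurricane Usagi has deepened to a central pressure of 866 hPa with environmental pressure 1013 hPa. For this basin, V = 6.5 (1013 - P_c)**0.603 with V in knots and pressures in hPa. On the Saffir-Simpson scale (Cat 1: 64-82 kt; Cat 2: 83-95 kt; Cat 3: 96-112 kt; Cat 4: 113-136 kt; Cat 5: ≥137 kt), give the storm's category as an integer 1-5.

ΔP = 1013 − 866 = 147 hPa.
V ≈ 6.5 × 147^0.603 = 6.5 × 20.27 ≈ 132 kt.
132 kt falls in the Category 4 band.

4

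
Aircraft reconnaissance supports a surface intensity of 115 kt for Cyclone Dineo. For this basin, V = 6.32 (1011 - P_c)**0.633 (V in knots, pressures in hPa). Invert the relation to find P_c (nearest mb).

ΔP = (V / 6.32)^(1/0.633) = (115/6.32)^1.580.
115/6.32 = 18.196; 18.196^1.580 ≈ 97.83 mb.
P_c = 1011 − 97.83 = 913.17 ≈ 913 mb.

913 mb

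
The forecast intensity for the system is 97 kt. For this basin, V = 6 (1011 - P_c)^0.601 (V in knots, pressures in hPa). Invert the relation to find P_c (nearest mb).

ΔP = (V / 6)^(1/0.601) = (97/6)^1.664.
97/6 = 16.167; 16.167^1.664 ≈ 102.57 mb.
P_c = 1011 − 102.57 = 908.43 ≈ 908 mb.

908 mb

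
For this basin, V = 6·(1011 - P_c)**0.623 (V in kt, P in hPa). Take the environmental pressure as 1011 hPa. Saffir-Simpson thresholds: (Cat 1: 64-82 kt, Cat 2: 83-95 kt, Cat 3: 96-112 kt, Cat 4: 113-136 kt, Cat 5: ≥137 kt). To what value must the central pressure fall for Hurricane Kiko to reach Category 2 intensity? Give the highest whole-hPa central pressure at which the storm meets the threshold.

Category 2 begins at V = 83 kt.
Required ΔP = (83/6)^(1/0.623) = 13.833^1.605 ≈ 67.82 hPa.
P_c ≤ 1011 − 67.82 = 943.18, so the highest integer P_c is 943 hPa.

943 hPa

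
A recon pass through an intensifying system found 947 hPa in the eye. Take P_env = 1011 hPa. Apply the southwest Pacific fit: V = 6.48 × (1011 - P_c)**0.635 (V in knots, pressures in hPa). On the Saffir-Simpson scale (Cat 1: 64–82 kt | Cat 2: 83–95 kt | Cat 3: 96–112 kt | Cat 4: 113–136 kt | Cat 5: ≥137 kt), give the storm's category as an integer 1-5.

2

ΔP = 1011 − 947 = 64 hPa.
V ≈ 6.48 × 64^0.635 = 6.48 × 14.03 ≈ 91 kt.
91 kt falls in the Category 2 band.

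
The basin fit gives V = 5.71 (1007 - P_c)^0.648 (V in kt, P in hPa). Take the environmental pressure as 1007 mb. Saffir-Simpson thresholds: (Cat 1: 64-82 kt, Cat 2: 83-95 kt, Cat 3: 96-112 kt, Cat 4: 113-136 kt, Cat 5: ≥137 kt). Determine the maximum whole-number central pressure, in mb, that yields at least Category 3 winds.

Category 3 begins at V = 96 kt.
Required ΔP = (96/5.71)^(1/0.648) = 16.813^1.543 ≈ 77.88 mb.
P_c ≤ 1007 − 77.88 = 929.12, so the highest integer P_c is 929 mb.

929 mb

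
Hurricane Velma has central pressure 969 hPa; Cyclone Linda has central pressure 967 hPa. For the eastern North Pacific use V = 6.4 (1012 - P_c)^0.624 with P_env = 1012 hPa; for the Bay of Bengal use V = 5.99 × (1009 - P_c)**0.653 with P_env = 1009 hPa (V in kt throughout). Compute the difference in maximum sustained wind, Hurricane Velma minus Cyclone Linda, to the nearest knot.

Hurricane Velma: ΔP = 43; V ≈ 6.4 × 43^0.624 ≈ 66.91 kt.
Cyclone Linda: ΔP = 42; V ≈ 5.99 × 42^0.653 ≈ 68.77 kt.
Difference ≈ 66.91 − 68.77 = -1.86 → -2 kt.

-2 kt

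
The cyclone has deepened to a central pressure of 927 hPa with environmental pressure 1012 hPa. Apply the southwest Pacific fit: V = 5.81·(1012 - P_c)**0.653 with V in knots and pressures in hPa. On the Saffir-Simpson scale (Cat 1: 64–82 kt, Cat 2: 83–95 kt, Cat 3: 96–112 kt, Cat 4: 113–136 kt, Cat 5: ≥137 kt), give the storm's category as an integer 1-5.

3

ΔP = 1012 − 927 = 85 hPa.
V ≈ 5.81 × 85^0.653 = 5.81 × 18.19 ≈ 106 kt.
106 kt falls in the Category 3 band.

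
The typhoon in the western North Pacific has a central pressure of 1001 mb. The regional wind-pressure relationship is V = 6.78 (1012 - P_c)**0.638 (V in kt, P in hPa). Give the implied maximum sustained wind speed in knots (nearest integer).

31 kt

ΔP = 1012 − 1001 = 11 mb.
11^0.638 ≈ 4.618.
V ≈ 6.78 × 4.618 ≈ 31.3 kt.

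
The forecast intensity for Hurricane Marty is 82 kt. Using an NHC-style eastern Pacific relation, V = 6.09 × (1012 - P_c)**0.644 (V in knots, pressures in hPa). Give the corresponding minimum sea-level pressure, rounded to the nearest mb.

ΔP = (V / 6.09)^(1/0.644) = (82/6.09)^1.553.
82/6.09 = 13.465; 13.465^1.553 ≈ 56.68 mb.
P_c = 1012 − 56.68 = 955.32 ≈ 955 mb.

955 mb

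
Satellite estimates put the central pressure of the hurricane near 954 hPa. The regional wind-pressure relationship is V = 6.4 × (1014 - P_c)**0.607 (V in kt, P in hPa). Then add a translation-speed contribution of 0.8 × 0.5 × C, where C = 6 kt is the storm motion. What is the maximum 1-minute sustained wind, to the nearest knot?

ΔP = 1014 − 954 = 60 hPa.
60^0.607 ≈ 12.004.
V ≈ 6.4 × 12.004 ≈ 76.8 kt.
Translation term: 0.8 × 0.5 × 6 = 2.4 kt.
Corrected V ≈ 79.2 kt → 79 kt.

79 kt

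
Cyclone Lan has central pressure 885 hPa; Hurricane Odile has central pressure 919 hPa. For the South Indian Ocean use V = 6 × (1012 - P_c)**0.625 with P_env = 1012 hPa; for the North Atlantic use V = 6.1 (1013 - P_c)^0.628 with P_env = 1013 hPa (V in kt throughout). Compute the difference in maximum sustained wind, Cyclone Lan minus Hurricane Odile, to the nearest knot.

18 kt

Cyclone Lan: ΔP = 127; V ≈ 6 × 127^0.625 ≈ 123.89 kt.
Hurricane Odile: ΔP = 94; V ≈ 6.1 × 94^0.628 ≈ 105.79 kt.
Difference ≈ 123.89 − 105.79 = 18.10 → 18 kt.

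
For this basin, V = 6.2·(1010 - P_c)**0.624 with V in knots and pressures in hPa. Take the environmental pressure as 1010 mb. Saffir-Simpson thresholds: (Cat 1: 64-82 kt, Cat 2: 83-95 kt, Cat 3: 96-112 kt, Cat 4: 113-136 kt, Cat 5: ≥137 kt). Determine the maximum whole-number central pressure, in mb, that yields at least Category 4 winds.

905 mb

Category 4 begins at V = 113 kt.
Required ΔP = (113/6.2)^(1/0.624) = 18.226^1.603 ≈ 104.79 mb.
P_c ≤ 1010 − 104.79 = 905.21, so the highest integer P_c is 905 mb.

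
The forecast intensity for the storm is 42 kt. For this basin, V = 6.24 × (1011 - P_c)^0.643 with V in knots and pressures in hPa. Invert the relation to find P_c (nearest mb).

992 mb

ΔP = (V / 6.24)^(1/0.643) = (42/6.24)^1.555.
42/6.24 = 6.731; 6.731^1.555 ≈ 19.40 mb.
P_c = 1011 − 19.40 = 991.60 ≈ 992 mb.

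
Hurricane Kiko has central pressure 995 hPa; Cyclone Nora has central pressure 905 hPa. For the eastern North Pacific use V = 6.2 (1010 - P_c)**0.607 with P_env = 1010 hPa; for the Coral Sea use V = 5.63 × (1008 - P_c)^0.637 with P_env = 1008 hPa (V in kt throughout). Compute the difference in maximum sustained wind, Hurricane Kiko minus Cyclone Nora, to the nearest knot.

Hurricane Kiko: ΔP = 15; V ≈ 6.2 × 15^0.607 ≈ 32.08 kt.
Cyclone Nora: ΔP = 103; V ≈ 5.63 × 103^0.637 ≈ 107.82 kt.
Difference ≈ 32.08 − 107.82 = -75.74 → -76 kt.

-76 kt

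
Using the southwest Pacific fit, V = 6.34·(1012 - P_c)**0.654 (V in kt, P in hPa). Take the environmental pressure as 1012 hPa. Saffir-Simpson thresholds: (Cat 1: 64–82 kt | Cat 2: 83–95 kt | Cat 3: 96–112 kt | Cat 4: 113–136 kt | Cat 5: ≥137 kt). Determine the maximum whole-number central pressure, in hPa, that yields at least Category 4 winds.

Category 4 begins at V = 113 kt.
Required ΔP = (113/6.34)^(1/0.654) = 17.823^1.529 ≈ 81.81 hPa.
P_c ≤ 1012 − 81.81 = 930.19, so the highest integer P_c is 930 hPa.

930 hPa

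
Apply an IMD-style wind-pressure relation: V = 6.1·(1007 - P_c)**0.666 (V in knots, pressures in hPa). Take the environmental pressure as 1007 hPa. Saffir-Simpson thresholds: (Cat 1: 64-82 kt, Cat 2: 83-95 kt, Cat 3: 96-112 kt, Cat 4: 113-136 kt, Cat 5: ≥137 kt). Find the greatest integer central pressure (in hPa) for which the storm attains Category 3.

Category 3 begins at V = 96 kt.
Required ΔP = (96/6.1)^(1/0.666) = 15.738^1.502 ≈ 62.69 hPa.
P_c ≤ 1007 − 62.69 = 944.31, so the highest integer P_c is 944 hPa.

944 hPa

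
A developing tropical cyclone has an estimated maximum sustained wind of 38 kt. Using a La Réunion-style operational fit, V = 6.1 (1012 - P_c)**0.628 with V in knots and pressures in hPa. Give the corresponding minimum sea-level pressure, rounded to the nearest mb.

994 mb

ΔP = (V / 6.1)^(1/0.628) = (38/6.1)^1.592.
38/6.1 = 6.230; 6.230^1.592 ≈ 18.41 mb.
P_c = 1012 − 18.41 = 993.59 ≈ 994 mb.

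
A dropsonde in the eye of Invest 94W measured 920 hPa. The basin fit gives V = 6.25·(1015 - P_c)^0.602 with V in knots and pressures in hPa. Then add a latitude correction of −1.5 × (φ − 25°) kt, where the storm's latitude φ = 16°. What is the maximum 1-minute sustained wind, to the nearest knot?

ΔP = 1015 − 920 = 95 hPa.
95^0.602 ≈ 15.509.
V ≈ 6.25 × 15.509 ≈ 96.9 kt.
Latitude correction: −1.5 × (16 − 25) = 13.5 kt.
Corrected V ≈ 110.4 kt → 110 kt.

110 kt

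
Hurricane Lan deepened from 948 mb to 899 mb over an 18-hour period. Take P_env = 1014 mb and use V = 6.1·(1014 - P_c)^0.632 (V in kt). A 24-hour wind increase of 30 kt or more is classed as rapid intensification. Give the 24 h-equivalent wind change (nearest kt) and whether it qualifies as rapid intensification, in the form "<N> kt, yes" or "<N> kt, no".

48 kt, yes

V₁: ΔP = 66, V ≈ 6.1 × 66^0.632 ≈ 86.16 kt.
V₂: ΔP = 115, V ≈ 6.1 × 115^0.632 ≈ 122.37 kt.
ΔV over 18 h = 36.21 kt → 24 h equivalent = 36.21 × 24/18 ≈ 48.28 kt.
48 kt ≥ 30 kt ⇒ rapid intensification.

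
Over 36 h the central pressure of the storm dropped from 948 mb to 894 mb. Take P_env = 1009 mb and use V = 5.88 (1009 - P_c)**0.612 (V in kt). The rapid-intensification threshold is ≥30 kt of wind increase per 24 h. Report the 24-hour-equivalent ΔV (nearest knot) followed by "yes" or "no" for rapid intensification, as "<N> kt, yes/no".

23 kt, no

V₁: ΔP = 61, V ≈ 5.88 × 61^0.612 ≈ 72.78 kt.
V₂: ΔP = 115, V ≈ 5.88 × 115^0.612 ≈ 107.28 kt.
ΔV over 36 h = 34.50 kt → 24 h equivalent = 34.50 × 24/36 ≈ 23.00 kt.
23 kt < 30 kt ⇒ not rapid intensification.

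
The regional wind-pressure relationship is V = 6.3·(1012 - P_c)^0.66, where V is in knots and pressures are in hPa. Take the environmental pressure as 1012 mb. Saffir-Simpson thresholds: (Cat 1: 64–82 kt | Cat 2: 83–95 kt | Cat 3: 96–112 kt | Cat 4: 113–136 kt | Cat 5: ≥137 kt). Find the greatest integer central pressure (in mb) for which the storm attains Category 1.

Category 1 begins at V = 64 kt.
Required ΔP = (64/6.3)^(1/0.66) = 10.159^1.515 ≈ 33.54 mb.
P_c ≤ 1012 − 33.54 = 978.46, so the highest integer P_c is 978 mb.

978 mb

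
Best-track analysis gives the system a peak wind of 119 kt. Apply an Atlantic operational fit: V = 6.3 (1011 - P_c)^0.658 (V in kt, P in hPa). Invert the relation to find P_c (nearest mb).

ΔP = (V / 6.3)^(1/0.658) = (119/6.3)^1.520.
119/6.3 = 18.889; 18.889^1.520 ≈ 87.00 mb.
P_c = 1011 − 87.00 = 924.00 ≈ 924 mb.

924 mb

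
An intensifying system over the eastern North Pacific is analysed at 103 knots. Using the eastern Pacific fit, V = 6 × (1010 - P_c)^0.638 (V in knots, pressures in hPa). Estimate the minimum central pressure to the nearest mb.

924 mb

ΔP = (V / 6)^(1/0.638) = (103/6)^1.567.
103/6 = 17.167; 17.167^1.567 ≈ 86.15 mb.
P_c = 1010 − 86.15 = 923.85 ≈ 924 mb.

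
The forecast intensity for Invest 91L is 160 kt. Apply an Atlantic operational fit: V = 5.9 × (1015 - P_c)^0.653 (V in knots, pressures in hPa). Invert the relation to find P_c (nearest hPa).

ΔP = (V / 5.9)^(1/0.653) = (160/5.9)^1.531.
160/5.9 = 27.119; 27.119^1.531 ≈ 156.64 hPa.
P_c = 1015 − 156.64 = 858.36 ≈ 858 hPa.

858 hPa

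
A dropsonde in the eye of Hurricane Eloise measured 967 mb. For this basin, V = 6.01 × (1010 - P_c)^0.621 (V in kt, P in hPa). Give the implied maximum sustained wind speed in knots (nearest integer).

62 kt

ΔP = 1010 − 967 = 43 mb.
43^0.621 ≈ 10.337.
V ≈ 6.01 × 10.337 ≈ 62.1 kt.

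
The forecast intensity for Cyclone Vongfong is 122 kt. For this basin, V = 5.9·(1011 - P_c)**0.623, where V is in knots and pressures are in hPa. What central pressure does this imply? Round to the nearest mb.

ΔP = (V / 5.9)^(1/0.623) = (122/5.9)^1.605.
122/5.9 = 20.678; 20.678^1.605 ≈ 129.29 mb.
P_c = 1011 − 129.29 = 881.71 ≈ 882 mb.

882 mb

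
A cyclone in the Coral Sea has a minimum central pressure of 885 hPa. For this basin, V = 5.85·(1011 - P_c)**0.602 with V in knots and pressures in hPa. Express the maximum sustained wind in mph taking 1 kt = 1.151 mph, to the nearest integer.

ΔP = 1011 − 885 = 126 hPa.
V ≈ 5.85 × 126^0.602 = 5.85 × 18.383 ≈ 107.542 kt.
107.542 × 1.151 ≈ 123.78 mph → 124 mph.

124 mph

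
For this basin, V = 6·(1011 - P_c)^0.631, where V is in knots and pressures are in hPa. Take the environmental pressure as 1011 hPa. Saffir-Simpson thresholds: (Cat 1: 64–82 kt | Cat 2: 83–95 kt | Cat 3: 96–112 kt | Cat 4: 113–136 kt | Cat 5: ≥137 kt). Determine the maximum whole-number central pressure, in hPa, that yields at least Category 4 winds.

Category 4 begins at V = 113 kt.
Required ΔP = (113/6)^(1/0.631) = 18.833^1.585 ≈ 104.83 hPa.
P_c ≤ 1011 − 104.83 = 906.17, so the highest integer P_c is 906 hPa.

906 hPa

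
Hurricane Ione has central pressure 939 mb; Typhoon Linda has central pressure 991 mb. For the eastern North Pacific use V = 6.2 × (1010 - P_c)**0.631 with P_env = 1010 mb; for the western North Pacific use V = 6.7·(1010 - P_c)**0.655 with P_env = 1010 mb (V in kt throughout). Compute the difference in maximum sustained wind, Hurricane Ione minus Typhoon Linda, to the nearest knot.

Hurricane Ione: ΔP = 71; V ≈ 6.2 × 71^0.631 ≈ 91.31 kt.
Typhoon Linda: ΔP = 19; V ≈ 6.7 × 19^0.655 ≈ 46.10 kt.
Difference ≈ 91.31 − 46.10 = 45.21 → 45 kt.

45 kt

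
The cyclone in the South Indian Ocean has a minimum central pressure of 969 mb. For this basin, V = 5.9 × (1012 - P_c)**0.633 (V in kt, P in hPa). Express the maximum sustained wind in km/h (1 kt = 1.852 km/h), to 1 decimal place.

118.2 km/h

ΔP = 1012 − 969 = 43 mb.
V ≈ 5.9 × 43^0.633 = 5.9 × 10.814 ≈ 63.802 kt.
63.802 × 1.852 ≈ 118.16 km/h → 118.2 km/h.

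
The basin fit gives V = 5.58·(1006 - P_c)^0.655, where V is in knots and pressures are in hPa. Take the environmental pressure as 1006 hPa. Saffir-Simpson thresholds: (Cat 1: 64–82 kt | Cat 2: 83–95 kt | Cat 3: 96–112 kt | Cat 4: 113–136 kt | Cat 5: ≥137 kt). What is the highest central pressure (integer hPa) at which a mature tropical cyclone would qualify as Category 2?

944 hPa

Category 2 begins at V = 83 kt.
Required ΔP = (83/5.58)^(1/0.655) = 14.875^1.527 ≈ 61.66 hPa.
P_c ≤ 1006 − 61.66 = 944.34, so the highest integer P_c is 944 hPa.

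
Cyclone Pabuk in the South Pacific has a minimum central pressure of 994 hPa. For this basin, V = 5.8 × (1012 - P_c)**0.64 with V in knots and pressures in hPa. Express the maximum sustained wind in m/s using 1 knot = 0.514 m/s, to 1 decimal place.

19.0 m/s

ΔP = 1012 − 994 = 18 hPa.
V ≈ 5.8 × 18^0.64 = 5.8 × 6.359 ≈ 36.881 kt.
36.881 × 0.514 ≈ 18.96 m/s → 19.0 m/s.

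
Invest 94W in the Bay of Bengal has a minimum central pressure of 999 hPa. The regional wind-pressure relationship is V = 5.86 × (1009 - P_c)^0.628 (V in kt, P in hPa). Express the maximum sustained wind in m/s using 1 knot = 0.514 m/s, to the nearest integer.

ΔP = 1009 − 999 = 10 hPa.
V ≈ 5.86 × 10^0.628 = 5.86 × 4.246 ≈ 24.883 kt.
24.883 × 0.514 ≈ 12.79 m/s → 13 m/s.

13 m/s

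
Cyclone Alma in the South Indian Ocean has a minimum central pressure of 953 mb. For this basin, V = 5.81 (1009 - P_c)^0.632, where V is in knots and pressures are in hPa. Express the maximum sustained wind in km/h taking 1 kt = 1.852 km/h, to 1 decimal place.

ΔP = 1009 − 953 = 56 mb.
V ≈ 5.81 × 56^0.632 = 5.81 × 12.731 ≈ 73.966 kt.
73.966 × 1.852 ≈ 136.98 km/h → 137.0 km/h.

137.0 km/h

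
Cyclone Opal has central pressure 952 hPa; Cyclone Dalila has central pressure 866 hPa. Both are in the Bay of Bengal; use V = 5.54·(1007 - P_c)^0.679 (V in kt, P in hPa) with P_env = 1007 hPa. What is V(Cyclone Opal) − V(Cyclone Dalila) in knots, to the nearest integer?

Cyclone Opal: ΔP = 55; V ≈ 5.54 × 55^0.679 ≈ 84.18 kt.
Cyclone Dalila: ΔP = 141; V ≈ 5.54 × 141^0.679 ≈ 159.53 kt.
Difference ≈ 84.18 − 159.53 = -75.35 → -75 kt.

-75 kt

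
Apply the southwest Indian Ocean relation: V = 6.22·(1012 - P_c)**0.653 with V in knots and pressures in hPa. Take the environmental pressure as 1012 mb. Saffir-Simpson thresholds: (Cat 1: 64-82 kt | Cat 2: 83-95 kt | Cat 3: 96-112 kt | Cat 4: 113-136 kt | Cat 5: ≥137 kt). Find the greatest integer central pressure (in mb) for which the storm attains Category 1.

Category 1 begins at V = 64 kt.
Required ΔP = (64/6.22)^(1/0.653) = 10.289^1.531 ≈ 35.51 mb.
P_c ≤ 1012 − 35.51 = 976.49, so the highest integer P_c is 976 mb.

976 mb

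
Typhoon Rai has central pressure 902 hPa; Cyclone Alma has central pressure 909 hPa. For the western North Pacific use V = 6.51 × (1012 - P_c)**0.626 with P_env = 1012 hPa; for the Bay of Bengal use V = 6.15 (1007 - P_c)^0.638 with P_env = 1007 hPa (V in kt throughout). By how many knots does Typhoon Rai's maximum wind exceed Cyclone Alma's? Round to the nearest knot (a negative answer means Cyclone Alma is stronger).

Typhoon Rai: ΔP = 110; V ≈ 6.51 × 110^0.626 ≈ 123.45 kt.
Cyclone Alma: ΔP = 98; V ≈ 6.15 × 98^0.638 ≈ 114.62 kt.
Difference ≈ 123.45 − 114.62 = 8.83 → 9 kt.

9 kt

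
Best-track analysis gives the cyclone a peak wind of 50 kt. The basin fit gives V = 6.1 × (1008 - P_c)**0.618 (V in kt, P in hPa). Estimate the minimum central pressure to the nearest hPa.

ΔP = (V / 6.1)^(1/0.618) = (50/6.1)^1.618.
50/6.1 = 8.197; 8.197^1.618 ≈ 30.09 hPa.
P_c = 1008 − 30.09 = 977.91 ≈ 978 hPa.

978 hPa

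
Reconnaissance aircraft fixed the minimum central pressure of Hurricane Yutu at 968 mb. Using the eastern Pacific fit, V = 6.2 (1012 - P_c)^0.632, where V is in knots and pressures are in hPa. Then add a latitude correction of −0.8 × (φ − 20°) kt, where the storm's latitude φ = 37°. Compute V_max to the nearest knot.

ΔP = 1012 − 968 = 44 mb.
44^0.632 ≈ 10.931.
V ≈ 6.2 × 10.931 ≈ 67.8 kt.
Latitude correction: −0.8 × (37 − 20) = -13.6 kt.
Corrected V ≈ 54.2 kt → 54 kt.

54 kt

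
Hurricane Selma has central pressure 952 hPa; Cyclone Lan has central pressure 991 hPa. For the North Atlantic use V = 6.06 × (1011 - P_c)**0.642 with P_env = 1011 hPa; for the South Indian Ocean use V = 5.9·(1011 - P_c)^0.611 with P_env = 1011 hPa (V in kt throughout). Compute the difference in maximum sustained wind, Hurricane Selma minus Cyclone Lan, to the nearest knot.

Hurricane Selma: ΔP = 59; V ≈ 6.06 × 59^0.642 ≈ 83.05 kt.
Cyclone Lan: ΔP = 20; V ≈ 5.9 × 20^0.611 ≈ 36.79 kt.
Difference ≈ 83.05 − 36.79 = 46.26 → 46 kt.

46 kt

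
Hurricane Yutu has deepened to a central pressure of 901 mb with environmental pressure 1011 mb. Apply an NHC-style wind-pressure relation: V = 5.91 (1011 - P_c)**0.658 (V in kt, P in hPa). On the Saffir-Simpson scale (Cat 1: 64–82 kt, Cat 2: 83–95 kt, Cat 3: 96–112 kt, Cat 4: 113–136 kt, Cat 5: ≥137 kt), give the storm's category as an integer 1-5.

4

ΔP = 1011 − 901 = 110 mb.
V ≈ 5.91 × 110^0.658 = 5.91 × 22.04 ≈ 130 kt.
130 kt falls in the Category 4 band.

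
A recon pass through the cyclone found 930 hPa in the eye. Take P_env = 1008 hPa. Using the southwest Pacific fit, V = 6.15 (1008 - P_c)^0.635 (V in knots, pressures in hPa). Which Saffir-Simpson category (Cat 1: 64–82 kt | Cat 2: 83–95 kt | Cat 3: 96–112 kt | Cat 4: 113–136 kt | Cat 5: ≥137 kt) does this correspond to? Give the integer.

3

ΔP = 1008 − 930 = 78 hPa.
V ≈ 6.15 × 78^0.635 = 6.15 × 15.90 ≈ 98 kt.
98 kt falls in the Category 3 band.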